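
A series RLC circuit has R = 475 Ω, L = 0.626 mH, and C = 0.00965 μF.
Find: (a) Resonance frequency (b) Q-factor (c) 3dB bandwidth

Step 1 — Resonance: ω₀ = 1/√(LC) = 1/√(0.000626·9.65e-09) = 4.069e+05 rad/s.
Step 2 — f₀ = ω₀/(2π) = 6.475e+04 Hz.
Step 3 — Series Q: Q = ω₀L/R = 4.069e+05·0.000626/475 = 0.5362.
Step 4 — Bandwidth: Δω = ω₀/Q = 7.588e+05 rad/s; BW = Δω/(2π) = 1.208e+05 Hz.

(a) f₀ = 6.475e+04 Hz  (b) Q = 0.5362  (c) BW = 1.208e+05 Hz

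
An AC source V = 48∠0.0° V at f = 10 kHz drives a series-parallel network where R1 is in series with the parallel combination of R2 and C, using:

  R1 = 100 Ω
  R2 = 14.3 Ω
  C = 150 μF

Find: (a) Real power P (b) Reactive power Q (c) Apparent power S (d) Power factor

Step 1 — Angular frequency: ω = 2π·f = 2π·1e+04 = 6.283e+04 rad/s.
Step 2 — Component impedances:
  R1: Z = R = 100 Ω
  R2: Z = R = 14.3 Ω
  C: Z = 1/(jωC) = -j/(ω·C) = 0 - j0.1061 Ω
Step 3 — Parallel branch: R2 || C = 1/(1/R2 + 1/C) = 0.0007872 - j0.1061 Ω.
Step 4 — Series with R1: Z_total = R1 + (R2 || C) = 100 - j0.1061 Ω = 100∠-0.1° Ω.
Step 5 — Source phasor: V = 48∠0.0° V = 48 V.
Step 6 — Current: I = V / Z = 0.48 + j0.0005093 A = 0.48∠0.1° A.
Step 7 — Complex power: S = V·I* = 23.04 - j0.02444 VA.
Step 8 — Real power: P = Re(S) = 23.04 W.
Step 9 — Reactive power: Q = Im(S) = -0.02444 VAR.
Step 10 — Apparent power: |S| = 23.04 VA.
Step 11 — Power factor: PF = P/|S| = 1 (leading).

(a) P = 23.04 W  (b) Q = -0.02444 VAR  (c) S = 23.04 VA  (d) PF = 1 (leading)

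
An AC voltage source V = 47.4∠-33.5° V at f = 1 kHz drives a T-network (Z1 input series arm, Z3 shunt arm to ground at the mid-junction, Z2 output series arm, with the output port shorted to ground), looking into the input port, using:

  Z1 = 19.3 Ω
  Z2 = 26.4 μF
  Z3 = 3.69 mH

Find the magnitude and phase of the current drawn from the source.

Step 1 — Angular frequency: ω = 2π·f = 2π·1000 = 6283 rad/s.
Step 2 — Component impedances:
  Z1: Z = R = 19.3 Ω
  Z2: Z = 1/(jωC) = -j/(ω·C) = 0 - j6.029 Ω
  Z3: Z = jωL = j·6283·0.00369 = 0 + j23.18 Ω
Step 3 — With the output port shorted to ground, the output series arm Z2 runs from the junction to ground; the shunt arm Z3 also runs from the junction to ground. They appear in parallel: Z3 || Z2 = 0 - j8.147 Ω.
Step 4 — Series with input arm Z1: Z_in = Z1 + (Z3 || Z2) = 19.3 - j8.147 Ω = 20.95∠-22.9° Ω.
Step 5 — Source phasor: V = 47.4∠-33.5° V = 39.53 - j26.16 V.
Step 6 — Ohm's law: I = V / Z_total = (39.53 - j26.16) / (19.3 - j8.147) = 2.224 - j0.4168 A.
Step 7 — Convert to polar: |I| = 2.263 A, ∠I = -10.6°.

I = 2.263∠-10.6° A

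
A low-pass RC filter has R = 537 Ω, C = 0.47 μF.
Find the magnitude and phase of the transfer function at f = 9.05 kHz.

Step 1 — Angular frequency: ω = 2π·9050 = 5.686e+04 rad/s.
Step 2 — Transfer function: H(jω) = 1/(1 + jωRC).
Step 3 — Denominator: 1 + jωRC = 1 + j·5.686e+04·537·4.7e-07 = 1 + j14.35.
Step 4 — H = 0.004832 - j0.06934.
Step 5 — Magnitude: |H| = 0.06951 (-23.2 dB); phase: φ = -86.0°.

|H| = 0.06951 (-23.2 dB), φ = -86.0°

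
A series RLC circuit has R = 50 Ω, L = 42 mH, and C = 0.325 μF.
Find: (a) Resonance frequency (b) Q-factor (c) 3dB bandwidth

Step 1 — Resonance condition Im(Z)=0 gives ω₀ = 1/√(LC).
Step 2 — ω₀ = 1/√(0.042·3.25e-07) = 8559 rad/s.
Step 3 — f₀ = ω₀/(2π) = 1362 Hz.
Step 4 — Series Q: Q = ω₀L/R = 8559·0.042/50 = 7.19.
Step 5 — 3dB bandwidth: Δω = ω₀/Q = 1190 rad/s; BW = Δω/(2π) = 189.5 Hz.

(a) f₀ = 1362 Hz  (b) Q = 7.19  (c) BW = 189.5 Hz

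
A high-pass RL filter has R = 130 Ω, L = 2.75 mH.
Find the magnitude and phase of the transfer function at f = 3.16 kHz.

Step 1 — Angular frequency: ω = 2π·3160 = 1.985e+04 rad/s.
Step 2 — Transfer function: H(jω) = jωL/(R + jωL).
Step 3 — Numerator jωL = j·54.6; denominator R + jωL = 130 + j54.6.
Step 4 — H = 0.15 + j0.357.
Step 5 — Magnitude: |H| = 0.3872 (-8.2 dB); phase: φ = 67.2°.

|H| = 0.3872 (-8.2 dB), φ = 67.2°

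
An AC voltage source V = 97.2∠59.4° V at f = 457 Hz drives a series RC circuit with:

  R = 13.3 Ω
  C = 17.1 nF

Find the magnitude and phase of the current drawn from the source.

Step 1 — Angular frequency: ω = 2π·f = 2π·457 = 2871 rad/s.
Step 2 — Component impedances:
  R: Z = R = 13.3 Ω
  C: Z = 1/(jωC) = -j/(ω·C) = 0 - j2.037e+04 Ω
Step 3 — Series combination: Z_total = R + C = 13.3 - j2.037e+04 Ω = 2.037e+04∠-90.0° Ω.
Step 4 — Source phasor: V = 97.2∠59.4° V = 49.48 + j83.66 V.
Step 5 — Ohm's law: I = V / Z_total = (49.48 + j83.66) / (13.3 - j2.037e+04) = -0.004106 + j0.002432 A.
Step 6 — Convert to polar: |I| = 0.004773 A, ∠I = 149.4°.

I = 0.004773∠149.4° A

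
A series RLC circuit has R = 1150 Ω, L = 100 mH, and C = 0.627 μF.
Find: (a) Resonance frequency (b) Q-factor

Step 1 — Resonance condition Im(Z)=0 gives ω₀ = 1/√(LC).
Step 2 — ω₀ = 1/√(0.1·6.27e-07) = 3994 rad/s.
Step 3 — f₀ = ω₀/(2π) = 635.6 Hz.
Step 4 — Series Q: Q = ω₀L/R = 3994·0.1/1150 = 0.3473.

(a) f₀ = 635.6 Hz  (b) Q = 0.3473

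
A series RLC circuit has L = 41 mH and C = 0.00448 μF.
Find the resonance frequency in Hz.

Step 1 — Resonance condition Im(Z)=0 gives ω₀ = 1/√(LC).
Step 2 — ω₀ = 1/√(0.041·4.48e-09) = 7.379e+04 rad/s.
Step 3 — f₀ = ω₀/(2π) = 1.174e+04 Hz.

f₀ = 1.174e+04 Hz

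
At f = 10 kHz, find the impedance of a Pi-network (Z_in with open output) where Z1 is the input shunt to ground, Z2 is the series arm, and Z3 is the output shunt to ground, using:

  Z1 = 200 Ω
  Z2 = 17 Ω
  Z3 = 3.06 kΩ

Step 1 — Angular frequency: ω = 2π·f = 2π·1e+04 = 6.283e+04 rad/s.
Step 2 — Component impedances:
  Z1: Z = R = 200 Ω
  Z2: Z = R = 17 Ω
  Z3: Z = R = 3060 Ω
Step 3 — With open output, the series arm Z2 and the output shunt Z3 appear in series to ground: Z2 + Z3 = 3077 Ω.
Step 4 — Parallel with input shunt Z1: Z_in = Z1 || (Z2 + Z3) = 187.8 Ω = 187.8∠0.0° Ω.

Z = 187.8 Ω = 187.8∠0.0° Ω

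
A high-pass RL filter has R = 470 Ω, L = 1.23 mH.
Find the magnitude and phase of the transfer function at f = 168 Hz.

Step 1 — Angular frequency: ω = 2π·168 = 1056 rad/s.
Step 2 — Transfer function: H(jω) = jωL/(R + jωL).
Step 3 — Numerator jωL = j·1.298; denominator R + jωL = 470 + j1.298.
Step 4 — H = 7.631e-06 + j0.002762.
Step 5 — Magnitude: |H| = 0.002762 (-51.2 dB); phase: φ = 89.8°.

|H| = 0.002762 (-51.2 dB), φ = 89.8°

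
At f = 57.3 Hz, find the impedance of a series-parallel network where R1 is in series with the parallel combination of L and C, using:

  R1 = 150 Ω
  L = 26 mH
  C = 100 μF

Step 1 — Angular frequency: ω = 2π·f = 2π·57.3 = 360 rad/s.
Step 2 — Component impedances:
  R1: Z = R = 150 Ω
  L: Z = jωL = j·360·0.026 = 0 + j9.361 Ω
  C: Z = 1/(jωC) = -j/(ω·C) = 0 - j27.78 Ω
Step 3 — Parallel branch: L || C = 1/(1/L + 1/C) = 0 + j14.12 Ω.
Step 4 — Series with R1: Z_total = R1 + (L || C) = 150 + j14.12 Ω = 150.7∠5.4° Ω.

Z = 150 + j14.12 Ω = 150.7∠5.4° Ω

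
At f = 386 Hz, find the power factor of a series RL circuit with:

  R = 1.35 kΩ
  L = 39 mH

Step 1 — Angular frequency: ω = 2π·f = 2π·386 = 2425 rad/s.
Step 2 — Component impedances:
  R: Z = R = 1350 Ω
  L: Z = jωL = j·2425·0.039 = 0 + j94.59 Ω
Step 3 — Series combination: Z_total = R + L = 1350 + j94.59 Ω = 1353∠4.0° Ω.
Step 4 — Power factor: PF = cos(φ) = Re(Z)/|Z| = 1350/1353.3 = 0.9976.
Step 5 — Type: Im(Z) = 94.59 ⇒ lagging (phase φ = 4.0°).

PF = 0.9976 (lagging, φ = 4.0°)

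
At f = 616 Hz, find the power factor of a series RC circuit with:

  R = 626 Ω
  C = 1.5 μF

Step 1 — Angular frequency: ω = 2π·f = 2π·616 = 3870 rad/s.
Step 2 — Component impedances:
  R: Z = R = 626 Ω
  C: Z = 1/(jωC) = -j/(ω·C) = 0 - j172.2 Ω
Step 3 — Series combination: Z_total = R + C = 626 - j172.2 Ω = 649.3∠-15.4° Ω.
Step 4 — Power factor: PF = cos(φ) = Re(Z)/|Z| = 626/649.26 = 0.9642.
Step 5 — Type: Im(Z) = -172.2 ⇒ leading (phase φ = -15.4°).

PF = 0.9642 (leading, φ = -15.4°)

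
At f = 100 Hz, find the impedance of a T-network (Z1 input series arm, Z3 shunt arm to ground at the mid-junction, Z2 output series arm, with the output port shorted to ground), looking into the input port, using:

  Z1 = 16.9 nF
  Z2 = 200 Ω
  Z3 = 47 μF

Step 1 — Angular frequency: ω = 2π·f = 2π·100 = 628.3 rad/s.
Step 2 — Component impedances:
  Z1: Z = 1/(jωC) = -j/(ω·C) = 0 - j9.417e+04 Ω
  Z2: Z = R = 200 Ω
  Z3: Z = 1/(jωC) = -j/(ω·C) = 0 - j33.86 Ω
Step 3 — With the output port shorted to ground, the output series arm Z2 runs from the junction to ground; the shunt arm Z3 also runs from the junction to ground. They appear in parallel: Z3 || Z2 = 5.574 - j32.92 Ω.
Step 4 — Series with input arm Z1: Z_in = Z1 + (Z3 || Z2) = 5.574 - j9.421e+04 Ω = 9.421e+04∠-90.0° Ω.

Z = 5.574 - j9.421e+04 Ω = 9.421e+04∠-90.0° Ω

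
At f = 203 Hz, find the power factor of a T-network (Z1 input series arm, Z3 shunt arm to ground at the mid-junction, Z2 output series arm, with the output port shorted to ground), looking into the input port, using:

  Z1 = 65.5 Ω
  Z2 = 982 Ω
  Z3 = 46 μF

Step 1 — Angular frequency: ω = 2π·f = 2π·203 = 1275 rad/s.
Step 2 — Component impedances:
  Z1: Z = R = 65.5 Ω
  Z2: Z = R = 982 Ω
  Z3: Z = 1/(jωC) = -j/(ω·C) = 0 - j17.04 Ω
Step 3 — With the output port shorted to ground, the output series arm Z2 runs from the junction to ground; the shunt arm Z3 also runs from the junction to ground. They appear in parallel: Z3 || Z2 = 0.2957 - j17.04 Ω.
Step 4 — Series with input arm Z1: Z_in = Z1 + (Z3 || Z2) = 65.8 - j17.04 Ω = 67.97∠-14.5° Ω.
Step 5 — Power factor: PF = cos(φ) = Re(Z)/|Z| = 65.8/67.97 = 0.9681.
Step 6 — Type: Im(Z) = -17.04 ⇒ leading (phase φ = -14.5°).

PF = 0.9681 (leading, φ = -14.5°)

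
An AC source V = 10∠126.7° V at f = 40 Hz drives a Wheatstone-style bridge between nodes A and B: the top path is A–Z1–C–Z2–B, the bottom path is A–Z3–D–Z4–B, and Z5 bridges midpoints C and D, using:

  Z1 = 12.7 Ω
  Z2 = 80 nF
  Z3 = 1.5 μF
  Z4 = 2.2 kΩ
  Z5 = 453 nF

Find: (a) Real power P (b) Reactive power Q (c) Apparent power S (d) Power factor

Step 1 — Angular frequency: ω = 2π·f = 2π·40 = 251.3 rad/s.
Step 2 — Component impedances:
  Z1: Z = R = 12.7 Ω
  Z2: Z = 1/(jωC) = -j/(ω·C) = 0 - j4.974e+04 Ω
  Z3: Z = 1/(jωC) = -j/(ω·C) = 0 - j2653 Ω
  Z4: Z = R = 2200 Ω
  Z5: Z = 1/(jωC) = -j/(ω·C) = 0 - j8783 Ω
Step 3 — Bridge requires nodal analysis (the Z5 bridge couples midpoints C and D, so the two paths cannot be reduced to a simple series/parallel combination). Setting node B to ground and injecting 1 A at node A, the 3-node admittance system at A, C, D solves to V_A = Z_AB = 2027 - j2043 Ω = 2878∠-45.2° Ω.
Step 4 — Source phasor: V = 10∠126.7° V = -5.976 + j8.018 V.
Step 5 — Current: I = V / Z = -0.00344 + j0.0004884 A = 0.003474∠171.9° A.
Step 6 — Complex power: S = V·I* = 0.02447 - j0.02466 VA.
Step 7 — Real power: P = Re(S) = 0.02447 W.
Step 8 — Reactive power: Q = Im(S) = -0.02466 VAR.
Step 9 — Apparent power: |S| = 0.03474 VA.
Step 10 — Power factor: PF = P/|S| = 0.7044 (leading).

(a) P = 0.02447 W  (b) Q = -0.02466 VAR  (c) S = 0.03474 VA  (d) PF = 0.7044 (leading)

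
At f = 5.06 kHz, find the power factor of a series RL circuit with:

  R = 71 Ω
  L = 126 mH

Step 1 — Angular frequency: ω = 2π·f = 2π·5060 = 3.179e+04 rad/s.
Step 2 — Component impedances:
  R: Z = R = 71 Ω
  L: Z = jωL = j·3.179e+04·0.126 = 0 + j4006 Ω
Step 3 — Series combination: Z_total = R + L = 71 + j4006 Ω = 4007∠89.0° Ω.
Step 4 — Power factor: PF = cos(φ) = Re(Z)/|Z| = 71/4007 = 0.01772.
Step 5 — Type: Im(Z) = 4006 ⇒ lagging (phase φ = 89.0°).

PF = 0.01772 (lagging, φ = 89.0°)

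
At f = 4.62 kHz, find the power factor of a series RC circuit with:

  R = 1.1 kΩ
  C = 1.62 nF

Step 1 — Angular frequency: ω = 2π·f = 2π·4620 = 2.903e+04 rad/s.
Step 2 — Component impedances:
  R: Z = R = 1100 Ω
  C: Z = 1/(jωC) = -j/(ω·C) = 0 - j2.126e+04 Ω
Step 3 — Series combination: Z_total = R + C = 1100 - j2.126e+04 Ω = 2.129e+04∠-87.0° Ω.
Step 4 — Power factor: PF = cos(φ) = Re(Z)/|Z| = 1100/21293 = 0.05166.
Step 5 — Type: Im(Z) = -2.126e+04 ⇒ leading (phase φ = -87.0°).

PF = 0.05166 (leading, φ = -87.0°)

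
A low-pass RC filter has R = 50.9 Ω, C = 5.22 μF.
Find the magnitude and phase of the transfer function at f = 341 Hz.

Step 1 — Angular frequency: ω = 2π·341 = 2143 rad/s.
Step 2 — Transfer function: H(jω) = 1/(1 + jωRC).
Step 3 — Denominator: 1 + jωRC = 1 + j·2143·50.9·5.22e-06 = 1 + j0.5693.
Step 4 — H = 0.7552 - j0.4299.
Step 5 — Magnitude: |H| = 0.869 (-1.2 dB); phase: φ = -29.7°.

|H| = 0.869 (-1.2 dB), φ = -29.7°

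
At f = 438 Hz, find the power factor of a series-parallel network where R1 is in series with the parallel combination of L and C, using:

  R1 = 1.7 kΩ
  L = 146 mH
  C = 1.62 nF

Step 1 — Angular frequency: ω = 2π·f = 2π·438 = 2752 rad/s.
Step 2 — Component impedances:
  R1: Z = R = 1700 Ω
  L: Z = jωL = j·2752·0.146 = 0 + j401.8 Ω
  C: Z = 1/(jωC) = -j/(ω·C) = 0 - j2.243e+05 Ω
Step 3 — Parallel branch: L || C = 1/(1/L + 1/C) = 0 + j402.5 Ω.
Step 4 — Series with R1: Z_total = R1 + (L || C) = 1700 + j402.5 Ω = 1747∠13.3° Ω.
Step 5 — Power factor: PF = cos(φ) = Re(Z)/|Z| = 1700/1747 = 0.9731.
Step 6 — Type: Im(Z) = 402.5 ⇒ lagging (phase φ = 13.3°).

PF = 0.9731 (lagging, φ = 13.3°)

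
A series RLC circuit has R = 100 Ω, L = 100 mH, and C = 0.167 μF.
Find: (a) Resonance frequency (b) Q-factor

Step 1 — Resonance condition Im(Z)=0 gives ω₀ = 1/√(LC).
Step 2 — ω₀ = 1/√(0.1·1.67e-07) = 7738 rad/s.
Step 3 — f₀ = ω₀/(2π) = 1232 Hz.
Step 4 — Series Q: Q = ω₀L/R = 7738·0.1/100 = 7.738.

(a) f₀ = 1232 Hz  (b) Q = 7.738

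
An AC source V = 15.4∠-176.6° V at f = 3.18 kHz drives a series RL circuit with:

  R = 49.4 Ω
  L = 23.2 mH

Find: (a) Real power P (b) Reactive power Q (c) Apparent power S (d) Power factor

Step 1 — Angular frequency: ω = 2π·f = 2π·3180 = 1.998e+04 rad/s.
Step 2 — Component impedances:
  R: Z = R = 49.4 Ω
  L: Z = jωL = j·1.998e+04·0.0232 = 0 + j463.5 Ω
Step 3 — Series combination: Z_total = R + L = 49.4 + j463.5 Ω = 466.2∠83.9° Ω.
Step 4 — Source phasor: V = 15.4∠-176.6° V = -15.37 - j0.9133 V.
Step 5 — Current: I = V / Z = -0.005443 + j0.03258 A = 0.03303∠99.5° A.
Step 6 — Complex power: S = V·I* = 0.05391 + j0.5059 VA.
Step 7 — Real power: P = Re(S) = 0.05391 W.
Step 8 — Reactive power: Q = Im(S) = 0.5059 VAR.
Step 9 — Apparent power: |S| = 0.5087 VA.
Step 10 — Power factor: PF = P/|S| = 0.106 (lagging).

(a) P = 0.05391 W  (b) Q = 0.5059 VAR  (c) S = 0.5087 VA  (d) PF = 0.106 (lagging)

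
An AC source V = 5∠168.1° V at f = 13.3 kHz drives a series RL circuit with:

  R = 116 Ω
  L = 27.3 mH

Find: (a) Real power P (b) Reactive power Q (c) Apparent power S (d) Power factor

Step 1 — Angular frequency: ω = 2π·f = 2π·1.33e+04 = 8.357e+04 rad/s.
Step 2 — Component impedances:
  R: Z = R = 116 Ω
  L: Z = jωL = j·8.357e+04·0.0273 = 0 + j2281 Ω
Step 3 — Series combination: Z_total = R + L = 116 + j2281 Ω = 2284∠87.1° Ω.
Step 4 — Source phasor: V = 5∠168.1° V = -4.893 + j1.031 V.
Step 5 — Current: I = V / Z = 0.000342 + j0.002162 A = 0.002189∠81.0° A.
Step 6 — Complex power: S = V·I* = 0.0005558 + j0.01093 VA.
Step 7 — Real power: P = Re(S) = 0.0005558 W.
Step 8 — Reactive power: Q = Im(S) = 0.01093 VAR.
Step 9 — Apparent power: |S| = 0.01094 VA.
Step 10 — Power factor: PF = P/|S| = 0.05078 (lagging).

(a) P = 0.0005558 W  (b) Q = 0.01093 VAR  (c) S = 0.01094 VA  (d) PF = 0.05078 (lagging)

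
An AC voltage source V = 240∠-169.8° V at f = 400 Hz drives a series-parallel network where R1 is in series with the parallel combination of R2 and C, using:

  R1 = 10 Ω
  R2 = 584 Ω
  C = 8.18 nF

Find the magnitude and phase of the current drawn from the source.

Step 1 — Angular frequency: ω = 2π·f = 2π·400 = 2513 rad/s.
Step 2 — Component impedances:
  R1: Z = R = 10 Ω
  R2: Z = R = 584 Ω
  C: Z = 1/(jωC) = -j/(ω·C) = 0 - j4.864e+04 Ω
Step 3 — Parallel branch: R2 || C = 1/(1/R2 + 1/C) = 583.9 - j7.011 Ω.
Step 4 — Series with R1: Z_total = R1 + (R2 || C) = 593.9 - j7.011 Ω = 594∠-0.7° Ω.
Step 5 — Source phasor: V = 240∠-169.8° V = -236.2 - j42.5 V.
Step 6 — Ohm's law: I = V / Z_total = (-236.2 - j42.5) / (593.9 - j7.011) = -0.3968 - j0.07624 A.
Step 7 — Convert to polar: |I| = 0.4041 A, ∠I = -169.1°.

I = 0.4041∠-169.1° A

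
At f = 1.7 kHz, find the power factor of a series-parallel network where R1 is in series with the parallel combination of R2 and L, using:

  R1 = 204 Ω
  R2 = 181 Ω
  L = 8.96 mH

Step 1 — Angular frequency: ω = 2π·f = 2π·1700 = 1.068e+04 rad/s.
Step 2 — Component impedances:
  R1: Z = R = 204 Ω
  R2: Z = R = 181 Ω
  L: Z = jωL = j·1.068e+04·0.00896 = 0 + j95.71 Ω
Step 3 — Parallel branch: R2 || L = 1/(1/R2 + 1/L) = 39.55 + j74.79 Ω.
Step 4 — Series with R1: Z_total = R1 + (R2 || L) = 243.5 + j74.79 Ω = 254.8∠17.1° Ω.
Step 5 — Power factor: PF = cos(φ) = Re(Z)/|Z| = 243.548/254.774 = 0.9559.
Step 6 — Type: Im(Z) = 74.79 ⇒ lagging (phase φ = 17.1°).

PF = 0.9559 (lagging, φ = 17.1°)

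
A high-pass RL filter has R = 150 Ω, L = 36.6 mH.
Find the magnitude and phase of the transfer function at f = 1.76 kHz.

Step 1 — Angular frequency: ω = 2π·1760 = 1.106e+04 rad/s.
Step 2 — Transfer function: H(jω) = jωL/(R + jωL).
Step 3 — Numerator jωL = j·404.7; denominator R + jωL = 150 + j404.7.
Step 4 — H = 0.8792 + j0.3259.
Step 5 — Magnitude: |H| = 0.9377 (-0.6 dB); phase: φ = 20.3°.

|H| = 0.9377 (-0.6 dB), φ = 20.3°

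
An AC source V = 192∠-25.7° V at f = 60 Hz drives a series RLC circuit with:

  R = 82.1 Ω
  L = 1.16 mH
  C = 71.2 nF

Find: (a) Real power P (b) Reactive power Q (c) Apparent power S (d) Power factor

Step 1 — Angular frequency: ω = 2π·f = 2π·60 = 377 rad/s.
Step 2 — Component impedances:
  R: Z = R = 82.1 Ω
  L: Z = jωL = j·377·0.00116 = 0 + j0.4373 Ω
  C: Z = 1/(jωC) = -j/(ω·C) = 0 - j3.726e+04 Ω
Step 3 — Series combination: Z_total = R + L + C = 82.1 - j3.725e+04 Ω = 3.726e+04∠-89.9° Ω.
Step 4 — Source phasor: V = 192∠-25.7° V = 173 - j83.26 V.
Step 5 — Current: I = V / Z = 0.002245 + j0.004639 A = 0.005154∠64.2° A.
Step 6 — Complex power: S = V·I* = 0.002181 - j0.9895 VA.
Step 7 — Real power: P = Re(S) = 0.002181 W.
Step 8 — Reactive power: Q = Im(S) = -0.9895 VAR.
Step 9 — Apparent power: |S| = 0.9895 VA.
Step 10 — Power factor: PF = P/|S| = 0.002204 (leading).

(a) P = 0.002181 W  (b) Q = -0.9895 VAR  (c) S = 0.9895 VA  (d) PF = 0.002204 (leading)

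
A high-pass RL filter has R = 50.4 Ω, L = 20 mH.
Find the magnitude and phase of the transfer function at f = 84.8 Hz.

Step 1 — Angular frequency: ω = 2π·84.8 = 532.8 rad/s.
Step 2 — Transfer function: H(jω) = jωL/(R + jωL).
Step 3 — Numerator jωL = j·10.66; denominator R + jωL = 50.4 + j10.66.
Step 4 — H = 0.04279 + j0.2024.
Step 5 — Magnitude: |H| = 0.2069 (-13.7 dB); phase: φ = 78.1°.

|H| = 0.2069 (-13.7 dB), φ = 78.1°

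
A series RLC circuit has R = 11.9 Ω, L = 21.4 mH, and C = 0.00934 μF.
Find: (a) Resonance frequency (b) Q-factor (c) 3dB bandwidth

Step 1 — Resonance: ω₀ = 1/√(LC) = 1/√(0.0214·9.34e-09) = 7.073e+04 rad/s.
Step 2 — f₀ = ω₀/(2π) = 1.126e+04 Hz.
Step 3 — Series Q: Q = ω₀L/R = 7.073e+04·0.0214/11.9 = 127.2.
Step 4 — Bandwidth: Δω = ω₀/Q = 556.1 rad/s; BW = Δω/(2π) = 88.5 Hz.

(a) f₀ = 1.126e+04 Hz  (b) Q = 127.2  (c) BW = 88.5 Hz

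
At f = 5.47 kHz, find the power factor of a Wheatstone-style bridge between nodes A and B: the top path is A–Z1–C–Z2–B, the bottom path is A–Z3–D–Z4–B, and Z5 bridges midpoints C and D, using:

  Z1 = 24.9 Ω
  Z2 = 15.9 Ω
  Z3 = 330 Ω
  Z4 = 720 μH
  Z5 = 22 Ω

Step 1 — Angular frequency: ω = 2π·f = 2π·5470 = 3.437e+04 rad/s.
Step 2 — Component impedances:
  Z1: Z = R = 24.9 Ω
  Z2: Z = R = 15.9 Ω
  Z3: Z = R = 330 Ω
  Z4: Z = jωL = j·3.437e+04·0.00072 = 0 + j24.75 Ω
  Z5: Z = R = 22 Ω
Step 3 — Bridge requires nodal analysis (the Z5 bridge couples midpoints C and D, so the two paths cannot be reduced to a simple series/parallel combination). Setting node B to ground and injecting 1 A at node A, the 3-node admittance system at A, C, D solves to V_A = Z_AB = 33.51 + j3.816 Ω = 33.73∠6.5° Ω.
Step 4 — Power factor: PF = cos(φ) = Re(Z)/|Z| = 33.509/33.726 = 0.9936.
Step 5 — Type: Im(Z) = 3.816 ⇒ lagging (phase φ = 6.5°).

PF = 0.9936 (lagging, φ = 6.5°)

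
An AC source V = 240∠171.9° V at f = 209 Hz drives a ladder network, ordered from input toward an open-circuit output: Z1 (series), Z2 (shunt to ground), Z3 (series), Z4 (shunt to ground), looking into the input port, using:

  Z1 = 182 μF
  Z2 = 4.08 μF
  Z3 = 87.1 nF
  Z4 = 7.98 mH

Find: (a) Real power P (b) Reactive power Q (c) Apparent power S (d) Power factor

Step 1 — Angular frequency: ω = 2π·f = 2π·209 = 1313 rad/s.
Step 2 — Component impedances:
  Z1: Z = 1/(jωC) = -j/(ω·C) = 0 - j4.184 Ω
  Z2: Z = 1/(jωC) = -j/(ω·C) = 0 - j186.6 Ω
  Z3: Z = 1/(jωC) = -j/(ω·C) = 0 - j8743 Ω
  Z4: Z = jωL = j·1313·0.00798 = 0 + j10.48 Ω
Step 3 — Ladder network (open output): work backward from the far end, alternating series and parallel combinations. Z_in = 0 - j186.9 Ω = 186.9∠-90.0° Ω.
Step 4 — Source phasor: V = 240∠171.9° V = -237.6 + j33.82 V.
Step 5 — Current: I = V / Z = -0.1809 - j1.271 A = 1.284∠-98.1° A.
Step 6 — Complex power: S = V·I* = 0 - j308.1 VA.
Step 7 — Real power: P = Re(S) = 0 W.
Step 8 — Reactive power: Q = Im(S) = -308.1 VAR.
Step 9 — Apparent power: |S| = 308.1 VA.
Step 10 — Power factor: PF = P/|S| = 0 (leading).

(a) P = 0 W  (b) Q = -308.1 VAR  (c) S = 308.1 VA  (d) PF = 0 (leading)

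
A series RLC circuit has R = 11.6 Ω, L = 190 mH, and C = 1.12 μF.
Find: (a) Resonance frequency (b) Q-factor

Step 1 — Resonance condition Im(Z)=0 gives ω₀ = 1/√(LC).
Step 2 — ω₀ = 1/√(0.19·1.12e-06) = 2168 rad/s.
Step 3 — f₀ = ω₀/(2π) = 345 Hz.
Step 4 — Series Q: Q = ω₀L/R = 2168·0.19/11.6 = 35.51.

(a) f₀ = 345 Hz  (b) Q = 35.51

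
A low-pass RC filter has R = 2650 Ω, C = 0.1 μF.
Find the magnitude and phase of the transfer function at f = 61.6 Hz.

Step 1 — Angular frequency: ω = 2π·61.6 = 387 rad/s.
Step 2 — Transfer function: H(jω) = 1/(1 + jωRC).
Step 3 — Denominator: 1 + jωRC = 1 + j·387·2650·1e-07 = 1 + j0.1026.
Step 4 — H = 0.9896 - j0.1015.
Step 5 — Magnitude: |H| = 0.9948 (-0.0 dB); phase: φ = -5.9°.

|H| = 0.9948 (-0.0 dB), φ = -5.9°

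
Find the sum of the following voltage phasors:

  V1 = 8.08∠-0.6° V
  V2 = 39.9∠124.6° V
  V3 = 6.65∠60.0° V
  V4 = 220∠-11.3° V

Step 1 — Convert each phasor to rectangular form:
  V1 = 8.08·(cos(-0.6°) + j·sin(-0.6°)) = 8.08 - j0.08461 V
  V2 = 39.9·(cos(124.6°) + j·sin(124.6°)) = -22.66 + j32.84 V
  V3 = 6.65·(cos(60.0°) + j·sin(60.0°)) = 3.325 + j5.759 V
  V4 = 220·(cos(-11.3°) + j·sin(-11.3°)) = 215.7 - j43.11 V
Step 2 — Sum components: V_total = 204.5 - j4.591 V.
Step 3 — Convert to polar: |V_total| = 204.5 V, ∠V_total = -1.3°.

V_total = 204.5∠-1.3° V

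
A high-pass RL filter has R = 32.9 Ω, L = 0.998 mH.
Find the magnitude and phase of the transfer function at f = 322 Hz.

Step 1 — Angular frequency: ω = 2π·322 = 2023 rad/s.
Step 2 — Transfer function: H(jω) = jωL/(R + jωL).
Step 3 — Numerator jωL = j·2.019; denominator R + jωL = 32.9 + j2.019.
Step 4 — H = 0.003752 + j0.06114.
Step 5 — Magnitude: |H| = 0.06126 (-24.3 dB); phase: φ = 86.5°.

|H| = 0.06126 (-24.3 dB), φ = 86.5°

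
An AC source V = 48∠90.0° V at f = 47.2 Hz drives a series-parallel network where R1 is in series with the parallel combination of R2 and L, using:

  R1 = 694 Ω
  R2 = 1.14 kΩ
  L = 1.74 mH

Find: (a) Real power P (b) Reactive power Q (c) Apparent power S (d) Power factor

Step 1 — Angular frequency: ω = 2π·f = 2π·47.2 = 296.6 rad/s.
Step 2 — Component impedances:
  R1: Z = R = 694 Ω
  R2: Z = R = 1140 Ω
  L: Z = jωL = j·296.6·0.00174 = 0 + j0.516 Ω
Step 3 — Parallel branch: R2 || L = 1/(1/R2 + 1/L) = 0.0002336 + j0.516 Ω.
Step 4 — Series with R1: Z_total = R1 + (R2 || L) = 694 + j0.516 Ω = 694∠0.0° Ω.
Step 5 — Source phasor: V = 48∠90.0° V = 0 + j48 V.
Step 6 — Current: I = V / Z = 5.143e-05 + j0.06916 A = 0.06916∠90.0° A.
Step 7 — Complex power: S = V·I* = 3.32 + j0.002469 VA.
Step 8 — Real power: P = Re(S) = 3.32 W.
Step 9 — Reactive power: Q = Im(S) = 0.002469 VAR.
Step 10 — Apparent power: |S| = 3.32 VA.
Step 11 — Power factor: PF = P/|S| = 1 (lagging).

(a) P = 3.32 W  (b) Q = 0.002469 VAR  (c) S = 3.32 VA  (d) PF = 1 (lagging)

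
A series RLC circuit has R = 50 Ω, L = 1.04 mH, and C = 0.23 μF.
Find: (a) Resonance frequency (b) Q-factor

Step 1 — Resonance condition Im(Z)=0 gives ω₀ = 1/√(LC).
Step 2 — ω₀ = 1/√(0.00104·2.3e-07) = 6.466e+04 rad/s.
Step 3 — f₀ = ω₀/(2π) = 1.029e+04 Hz.
Step 4 — Series Q: Q = ω₀L/R = 6.466e+04·0.00104/50 = 1.345.

(a) f₀ = 1.029e+04 Hz  (b) Q = 1.345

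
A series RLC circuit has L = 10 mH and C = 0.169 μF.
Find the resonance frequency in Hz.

Step 1 — Resonance condition Im(Z)=0 gives ω₀ = 1/√(LC).
Step 2 — ω₀ = 1/√(0.01·1.69e-07) = 2.433e+04 rad/s.
Step 3 — f₀ = ω₀/(2π) = 3871 Hz.

f₀ = 3871 Hz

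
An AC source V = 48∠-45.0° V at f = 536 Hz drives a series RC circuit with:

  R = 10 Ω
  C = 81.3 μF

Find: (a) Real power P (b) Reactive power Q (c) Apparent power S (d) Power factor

Step 1 — Angular frequency: ω = 2π·f = 2π·536 = 3368 rad/s.
Step 2 — Component impedances:
  R: Z = R = 10 Ω
  C: Z = 1/(jωC) = -j/(ω·C) = 0 - j3.652 Ω
Step 3 — Series combination: Z_total = R + C = 10 - j3.652 Ω = 10.65∠-20.1° Ω.
Step 4 — Source phasor: V = 48∠-45.0° V = 33.94 - j33.94 V.
Step 5 — Current: I = V / Z = 4.088 - j1.901 A = 4.509∠-24.9° A.
Step 6 — Complex power: S = V·I* = 203.3 - j74.24 VA.
Step 7 — Real power: P = Re(S) = 203.3 W.
Step 8 — Reactive power: Q = Im(S) = -74.24 VAR.
Step 9 — Apparent power: |S| = 216.4 VA.
Step 10 — Power factor: PF = P/|S| = 0.9393 (leading).

(a) P = 203.3 W  (b) Q = -74.24 VAR  (c) S = 216.4 VA  (d) PF = 0.9393 (leading)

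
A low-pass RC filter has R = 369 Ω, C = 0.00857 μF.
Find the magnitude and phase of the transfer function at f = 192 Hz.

Step 1 — Angular frequency: ω = 2π·192 = 1206 rad/s.
Step 2 — Transfer function: H(jω) = 1/(1 + jωRC).
Step 3 — Denominator: 1 + jωRC = 1 + j·1206·369·8.57e-09 = 1 + j0.003815.
Step 4 — H = 1 - j0.003815.
Step 5 — Magnitude: |H| = 1 (-0.0 dB); phase: φ = -0.2°.

|H| = 1 (-0.0 dB), φ = -0.2°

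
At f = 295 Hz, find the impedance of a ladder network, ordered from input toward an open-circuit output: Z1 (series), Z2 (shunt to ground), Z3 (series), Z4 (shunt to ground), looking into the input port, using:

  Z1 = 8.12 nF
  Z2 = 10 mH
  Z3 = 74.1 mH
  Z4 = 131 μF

Step 1 — Angular frequency: ω = 2π·f = 2π·295 = 1854 rad/s.
Step 2 — Component impedances:
  Z1: Z = 1/(jωC) = -j/(ω·C) = 0 - j6.644e+04 Ω
  Z2: Z = jωL = j·1854·0.01 = 0 + j18.54 Ω
  Z3: Z = jωL = j·1854·0.0741 = 0 + j137.3 Ω
  Z4: Z = 1/(jωC) = -j/(ω·C) = 0 - j4.118 Ω
Step 3 — Ladder network (open output): work backward from the far end, alternating series and parallel combinations. Z_in = 0 - j6.643e+04 Ω = 6.643e+04∠-90.0° Ω.

Z = 0 - j6.643e+04 Ω = 6.643e+04∠-90.0° Ω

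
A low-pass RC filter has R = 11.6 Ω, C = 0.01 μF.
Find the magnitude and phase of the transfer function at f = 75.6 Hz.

Step 1 — Angular frequency: ω = 2π·75.6 = 475 rad/s.
Step 2 — Transfer function: H(jω) = 1/(1 + jωRC).
Step 3 — Denominator: 1 + jωRC = 1 + j·475·11.6·1e-08 = 1 + j5.51e-05.
Step 4 — H = 1 - j5.51e-05.
Step 5 — Magnitude: |H| = 1 (-0.0 dB); phase: φ = -0.0°.

|H| = 1 (-0.0 dB), φ = -0.0°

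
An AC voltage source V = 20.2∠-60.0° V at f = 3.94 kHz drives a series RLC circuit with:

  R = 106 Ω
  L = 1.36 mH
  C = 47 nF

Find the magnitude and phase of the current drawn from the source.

Step 1 — Angular frequency: ω = 2π·f = 2π·3940 = 2.476e+04 rad/s.
Step 2 — Component impedances:
  R: Z = R = 106 Ω
  L: Z = jωL = j·2.476e+04·0.00136 = 0 + j33.67 Ω
  C: Z = 1/(jωC) = -j/(ω·C) = 0 - j859.5 Ω
Step 3 — Series combination: Z_total = R + L + C = 106 - j825.8 Ω = 832.6∠-82.7° Ω.
Step 4 — Source phasor: V = 20.2∠-60.0° V = 10.1 - j17.49 V.
Step 5 — Ohm's law: I = V / Z_total = (10.1 - j17.49) / (106 - j825.8) = 0.02239 + j0.009357 A.
Step 6 — Convert to polar: |I| = 0.02426 A, ∠I = 22.7°.

I = 0.02426∠22.7° A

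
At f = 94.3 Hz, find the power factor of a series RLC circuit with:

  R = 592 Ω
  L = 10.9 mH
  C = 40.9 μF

Step 1 — Angular frequency: ω = 2π·f = 2π·94.3 = 592.5 rad/s.
Step 2 — Component impedances:
  R: Z = R = 592 Ω
  L: Z = jωL = j·592.5·0.0109 = 0 + j6.458 Ω
  C: Z = 1/(jωC) = -j/(ω·C) = 0 - j41.27 Ω
Step 3 — Series combination: Z_total = R + L + C = 592 - j34.81 Ω = 593∠-3.4° Ω.
Step 4 — Power factor: PF = cos(φ) = Re(Z)/|Z| = 592/593 = 0.9983.
Step 5 — Type: Im(Z) = -34.81 ⇒ leading (phase φ = -3.4°).

PF = 0.9983 (leading, φ = -3.4°)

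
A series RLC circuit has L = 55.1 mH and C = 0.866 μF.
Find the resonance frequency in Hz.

Step 1 — Resonance condition Im(Z)=0 gives ω₀ = 1/√(LC).
Step 2 — ω₀ = 1/√(0.0551·8.66e-07) = 4578 rad/s.
Step 3 — f₀ = ω₀/(2π) = 728.6 Hz.

f₀ = 728.6 Hz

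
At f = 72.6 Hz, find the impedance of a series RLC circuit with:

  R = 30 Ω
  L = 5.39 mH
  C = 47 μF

Step 1 — Angular frequency: ω = 2π·f = 2π·72.6 = 456.2 rad/s.
Step 2 — Component impedances:
  R: Z = R = 30 Ω
  L: Z = jωL = j·456.2·0.00539 = 0 + j2.459 Ω
  C: Z = 1/(jωC) = -j/(ω·C) = 0 - j46.64 Ω
Step 3 — Series combination: Z_total = R + L + C = 30 - j44.18 Ω = 53.41∠-55.8° Ω.

Z = 30 - j44.18 Ω = 53.41∠-55.8° Ω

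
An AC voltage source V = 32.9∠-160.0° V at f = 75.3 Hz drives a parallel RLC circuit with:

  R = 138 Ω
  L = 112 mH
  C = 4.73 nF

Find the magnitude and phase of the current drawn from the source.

Step 1 — Angular frequency: ω = 2π·f = 2π·75.3 = 473.1 rad/s.
Step 2 — Component impedances:
  R: Z = R = 138 Ω
  L: Z = jωL = j·473.1·0.112 = 0 + j52.99 Ω
  C: Z = 1/(jωC) = -j/(ω·C) = 0 - j4.469e+05 Ω
Step 3 — Parallel combination: 1/Z_total = 1/R + 1/L + 1/C; Z_total = 17.74 + j46.18 Ω = 49.47∠69.0° Ω.
Step 4 — Source phasor: V = 32.9∠-160.0° V = -30.92 - j11.25 V.
Step 5 — Ohm's law: I = V / Z_total = (-30.92 - j11.25) / (17.74 + j46.18) = -0.4364 + j0.5018 A.
Step 6 — Convert to polar: |I| = 0.665 A, ∠I = 131.0°.

I = 0.665∠131.0° A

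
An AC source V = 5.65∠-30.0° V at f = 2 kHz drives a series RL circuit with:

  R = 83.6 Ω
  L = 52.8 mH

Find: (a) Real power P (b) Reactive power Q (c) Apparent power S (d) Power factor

Step 1 — Angular frequency: ω = 2π·f = 2π·2000 = 1.257e+04 rad/s.
Step 2 — Component impedances:
  R: Z = R = 83.6 Ω
  L: Z = jωL = j·1.257e+04·0.0528 = 0 + j663.5 Ω
Step 3 — Series combination: Z_total = R + L = 83.6 + j663.5 Ω = 668.8∠82.8° Ω.
Step 4 — Source phasor: V = 5.65∠-30.0° V = 4.893 - j2.825 V.
Step 5 — Current: I = V / Z = -0.003277 - j0.007787 A = 0.008449∠-112.8° A.
Step 6 — Complex power: S = V·I* = 0.005967 + j0.04736 VA.
Step 7 — Real power: P = Re(S) = 0.005967 W.
Step 8 — Reactive power: Q = Im(S) = 0.04736 VAR.
Step 9 — Apparent power: |S| = 0.04773 VA.
Step 10 — Power factor: PF = P/|S| = 0.125 (lagging).

(a) P = 0.005967 W  (b) Q = 0.04736 VAR  (c) S = 0.04773 VA  (d) PF = 0.125 (lagging)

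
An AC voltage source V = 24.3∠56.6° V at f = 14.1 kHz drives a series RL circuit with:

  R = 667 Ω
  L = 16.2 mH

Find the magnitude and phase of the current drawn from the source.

Step 1 — Angular frequency: ω = 2π·f = 2π·1.41e+04 = 8.859e+04 rad/s.
Step 2 — Component impedances:
  R: Z = R = 667 Ω
  L: Z = jωL = j·8.859e+04·0.0162 = 0 + j1435 Ω
Step 3 — Series combination: Z_total = R + L = 667 + j1435 Ω = 1583∠65.1° Ω.
Step 4 — Source phasor: V = 24.3∠56.6° V = 13.38 + j20.29 V.
Step 5 — Ohm's law: I = V / Z_total = (13.38 + j20.29) / (667 + j1435) = 0.01519 - j0.002263 A.
Step 6 — Convert to polar: |I| = 0.01535 A, ∠I = -8.5°.

I = 0.01535∠-8.5° A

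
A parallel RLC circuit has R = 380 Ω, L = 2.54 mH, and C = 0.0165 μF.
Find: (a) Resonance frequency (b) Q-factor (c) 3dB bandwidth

Step 1 — Resonance: ω₀ = 1/√(LC) = 1/√(0.00254·1.65e-08) = 1.545e+05 rad/s.
Step 2 — f₀ = ω₀/(2π) = 2.458e+04 Hz.
Step 3 — Parallel Q: Q = R/(ω₀L) = 380/(1.545e+05·0.00254) = 0.9685.
Step 4 — Bandwidth: Δω = ω₀/Q = 1.595e+05 rad/s; BW = Δω/(2π) = 2.538e+04 Hz.

(a) f₀ = 2.458e+04 Hz  (b) Q = 0.9685  (c) BW = 2.538e+04 Hz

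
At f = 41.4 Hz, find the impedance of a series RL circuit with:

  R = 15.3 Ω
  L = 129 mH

Step 1 — Angular frequency: ω = 2π·f = 2π·41.4 = 260.1 rad/s.
Step 2 — Component impedances:
  R: Z = R = 15.3 Ω
  L: Z = jωL = j·260.1·0.129 = 0 + j33.56 Ω
Step 3 — Series combination: Z_total = R + L = 15.3 + j33.56 Ω = 36.88∠65.5° Ω.

Z = 15.3 + j33.56 Ω = 36.88∠65.5° Ω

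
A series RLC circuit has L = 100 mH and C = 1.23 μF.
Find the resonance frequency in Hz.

Step 1 — Resonance condition Im(Z)=0 gives ω₀ = 1/√(LC).
Step 2 — ω₀ = 1/√(0.1·1.23e-06) = 2851 rad/s.
Step 3 — f₀ = ω₀/(2π) = 453.8 Hz.

f₀ = 453.8 Hz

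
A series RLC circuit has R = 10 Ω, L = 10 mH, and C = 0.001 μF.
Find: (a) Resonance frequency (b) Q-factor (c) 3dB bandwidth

Step 1 — Resonance: ω₀ = 1/√(LC) = 1/√(0.01·1e-09) = 3.162e+05 rad/s.
Step 2 — f₀ = ω₀/(2π) = 5.033e+04 Hz.
Step 3 — Series Q: Q = ω₀L/R = 3.162e+05·0.01/10 = 316.2.
Step 4 — Bandwidth: Δω = ω₀/Q = 1000 rad/s; BW = Δω/(2π) = 159.2 Hz.

(a) f₀ = 5.033e+04 Hz  (b) Q = 316.2  (c) BW = 159.2 Hz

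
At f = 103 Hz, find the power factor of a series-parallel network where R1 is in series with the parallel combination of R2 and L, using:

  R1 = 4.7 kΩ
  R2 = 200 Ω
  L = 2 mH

Step 1 — Angular frequency: ω = 2π·f = 2π·103 = 647.2 rad/s.
Step 2 — Component impedances:
  R1: Z = R = 4700 Ω
  R2: Z = R = 200 Ω
  L: Z = jωL = j·647.2·0.002 = 0 + j1.294 Ω
Step 3 — Parallel branch: R2 || L = 1/(1/R2 + 1/L) = 0.008376 + j1.294 Ω.
Step 4 — Series with R1: Z_total = R1 + (R2 || L) = 4700 + j1.294 Ω = 4700∠0.0° Ω.
Step 5 — Power factor: PF = cos(φ) = Re(Z)/|Z| = 4700/4700 = 1.
Step 6 — Type: Im(Z) = 1.294 ⇒ lagging (phase φ = 0.0°).

PF = 1 (lagging, φ = 0.0°)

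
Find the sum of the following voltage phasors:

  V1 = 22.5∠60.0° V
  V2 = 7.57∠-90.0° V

Step 1 — Convert each phasor to rectangular form:
  V1 = 22.5·(cos(60.0°) + j·sin(60.0°)) = 11.25 + j19.49 V
  V2 = 7.57·(cos(-90.0°) + j·sin(-90.0°)) = 0 - j7.57 V
Step 2 — Sum components: V_total = 11.25 + j11.92 V.
Step 3 — Convert to polar: |V_total| = 16.39 V, ∠V_total = 46.6°.

V_total = 16.39∠46.6° V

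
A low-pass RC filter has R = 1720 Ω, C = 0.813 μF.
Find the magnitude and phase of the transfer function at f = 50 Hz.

Step 1 — Angular frequency: ω = 2π·50 = 314.2 rad/s.
Step 2 — Transfer function: H(jω) = 1/(1 + jωRC).
Step 3 — Denominator: 1 + jωRC = 1 + j·314.2·1720·8.13e-07 = 1 + j0.4393.
Step 4 — H = 0.8382 - j0.3682.
Step 5 — Magnitude: |H| = 0.9155 (-0.8 dB); phase: φ = -23.7°.

|H| = 0.9155 (-0.8 dB), φ = -23.7°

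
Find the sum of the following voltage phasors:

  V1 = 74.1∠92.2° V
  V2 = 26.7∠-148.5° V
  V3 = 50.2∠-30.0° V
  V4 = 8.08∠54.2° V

Step 1 — Convert each phasor to rectangular form:
  V1 = 74.1·(cos(92.2°) + j·sin(92.2°)) = -2.845 + j74.05 V
  V2 = 26.7·(cos(-148.5°) + j·sin(-148.5°)) = -22.77 - j13.95 V
  V3 = 50.2·(cos(-30.0°) + j·sin(-30.0°)) = 43.47 - j25.1 V
  V4 = 8.08·(cos(54.2°) + j·sin(54.2°)) = 4.726 + j6.553 V
Step 2 — Sum components: V_total = 22.59 + j41.55 V.
Step 3 — Convert to polar: |V_total| = 47.29 V, ∠V_total = 61.5°.

V_total = 47.29∠61.5° V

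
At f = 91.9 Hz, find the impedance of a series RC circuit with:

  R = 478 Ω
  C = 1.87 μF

Step 1 — Angular frequency: ω = 2π·f = 2π·91.9 = 577.4 rad/s.
Step 2 — Component impedances:
  R: Z = R = 478 Ω
  C: Z = 1/(jωC) = -j/(ω·C) = 0 - j926.1 Ω
Step 3 — Series combination: Z_total = R + C = 478 - j926.1 Ω = 1042∠-62.7° Ω.

Z = 478 - j926.1 Ω = 1042∠-62.7° Ω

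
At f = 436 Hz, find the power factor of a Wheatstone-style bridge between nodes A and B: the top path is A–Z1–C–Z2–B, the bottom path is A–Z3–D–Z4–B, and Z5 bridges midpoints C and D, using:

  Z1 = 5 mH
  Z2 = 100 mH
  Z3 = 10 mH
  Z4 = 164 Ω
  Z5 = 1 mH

Step 1 — Angular frequency: ω = 2π·f = 2π·436 = 2739 rad/s.
Step 2 — Component impedances:
  Z1: Z = jωL = j·2739·0.005 = 0 + j13.7 Ω
  Z2: Z = jωL = j·2739·0.1 = 0 + j273.9 Ω
  Z3: Z = jωL = j·2739·0.01 = 0 + j27.39 Ω
  Z4: Z = R = 164 Ω
  Z5: Z = jωL = j·2739·0.001 = 0 + j2.739 Ω
Step 3 — Bridge requires nodal analysis (the Z5 bridge couples midpoints C and D, so the two paths cannot be reduced to a simple series/parallel combination). Setting node B to ground and injecting 1 A at node A, the 3-node admittance system at A, C, D solves to V_A = Z_AB = 119.8 + j81.33 Ω = 144.8∠34.2° Ω.
Step 4 — Power factor: PF = cos(φ) = Re(Z)/|Z| = 119.83/144.82 = 0.8274.
Step 5 — Type: Im(Z) = 81.33 ⇒ lagging (phase φ = 34.2°).

PF = 0.8274 (lagging, φ = 34.2°)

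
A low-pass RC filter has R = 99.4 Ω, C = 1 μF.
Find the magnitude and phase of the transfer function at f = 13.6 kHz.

Step 1 — Angular frequency: ω = 2π·1.36e+04 = 8.545e+04 rad/s.
Step 2 — Transfer function: H(jω) = 1/(1 + jωRC).
Step 3 — Denominator: 1 + jωRC = 1 + j·8.545e+04·99.4·1e-06 = 1 + j8.494.
Step 4 — H = 0.01367 - j0.1161.
Step 5 — Magnitude: |H| = 0.1169 (-18.6 dB); phase: φ = -83.3°.

|H| = 0.1169 (-18.6 dB), φ = -83.3°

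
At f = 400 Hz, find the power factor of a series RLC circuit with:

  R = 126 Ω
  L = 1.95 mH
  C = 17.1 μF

Step 1 — Angular frequency: ω = 2π·f = 2π·400 = 2513 rad/s.
Step 2 — Component impedances:
  R: Z = R = 126 Ω
  L: Z = jωL = j·2513·0.00195 = 0 + j4.901 Ω
  C: Z = 1/(jωC) = -j/(ω·C) = 0 - j23.27 Ω
Step 3 — Series combination: Z_total = R + L + C = 126 - j18.37 Ω = 127.3∠-8.3° Ω.
Step 4 — Power factor: PF = cos(φ) = Re(Z)/|Z| = 126/127.332 = 0.9895.
Step 5 — Type: Im(Z) = -18.37 ⇒ leading (phase φ = -8.3°).

PF = 0.9895 (leading, φ = -8.3°)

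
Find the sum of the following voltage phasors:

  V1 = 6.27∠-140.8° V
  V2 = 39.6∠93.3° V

Step 1 — Convert each phasor to rectangular form:
  V1 = 6.27·(cos(-140.8°) + j·sin(-140.8°)) = -4.859 - j3.963 V
  V2 = 39.6·(cos(93.3°) + j·sin(93.3°)) = -2.28 + j39.53 V
Step 2 — Sum components: V_total = -7.138 + j35.57 V.
Step 3 — Convert to polar: |V_total| = 36.28 V, ∠V_total = 101.3°.

V_total = 36.28∠101.3° V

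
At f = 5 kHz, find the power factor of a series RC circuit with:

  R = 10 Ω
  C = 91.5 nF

Step 1 — Angular frequency: ω = 2π·f = 2π·5000 = 3.142e+04 rad/s.
Step 2 — Component impedances:
  R: Z = R = 10 Ω
  C: Z = 1/(jωC) = -j/(ω·C) = 0 - j347.9 Ω
Step 3 — Series combination: Z_total = R + C = 10 - j347.9 Ω = 348∠-88.4° Ω.
Step 4 — Power factor: PF = cos(φ) = Re(Z)/|Z| = 10/348.02 = 0.02873.
Step 5 — Type: Im(Z) = -347.9 ⇒ leading (phase φ = -88.4°).

PF = 0.02873 (leading, φ = -88.4°)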